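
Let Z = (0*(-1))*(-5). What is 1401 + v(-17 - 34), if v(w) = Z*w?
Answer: 1401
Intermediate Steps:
Z = 0 (Z = 0*(-5) = 0)
v(w) = 0 (v(w) = 0*w = 0)
1401 + v(-17 - 34) = 1401 + 0 = 1401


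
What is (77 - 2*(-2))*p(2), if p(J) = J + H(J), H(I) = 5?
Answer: 567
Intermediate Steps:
p(J) = 5 + J (p(J) = J + 5 = 5 + J)
(77 - 2*(-2))*p(2) = (77 - 2*(-2))*(5 + 2) = (77 + 4)*7 = 81*7 = 567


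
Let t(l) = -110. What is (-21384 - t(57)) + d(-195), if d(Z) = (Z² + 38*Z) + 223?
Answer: 9564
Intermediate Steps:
d(Z) = 223 + Z² + 38*Z
(-21384 - t(57)) + d(-195) = (-21384 - 1*(-110)) + (223 + (-195)² + 38*(-195)) = (-21384 + 110) + (223 + 38025 - 7410) = -21274 + 30838 = 9564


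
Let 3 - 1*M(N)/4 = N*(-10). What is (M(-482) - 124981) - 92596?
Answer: -236845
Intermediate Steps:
M(N) = 12 + 40*N (M(N) = 12 - 4*N*(-10) = 12 - (-40)*N = 12 + 40*N)
(M(-482) - 124981) - 92596 = ((12 + 40*(-482)) - 124981) - 92596 = ((12 - 19280) - 124981) - 92596 = (-19268 - 124981) - 92596 = -144249 - 92596 = -236845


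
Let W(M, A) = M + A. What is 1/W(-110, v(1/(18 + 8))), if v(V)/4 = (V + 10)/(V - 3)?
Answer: -77/9514 ≈ -0.0080933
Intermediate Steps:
v(V) = 4*(10 + V)/(-3 + V) (v(V) = 4*((V + 10)/(V - 3)) = 4*((10 + V)/(-3 + V)) = 4*(10 + V)/(-3 + V))
W(M, A) = A + M
1/W(-110, v(1/(18 + 8))) = 1/(4*(10 + 1/(18 + 8))/(-3 + 1/(18 + 8)) - 110) = 1/(4*(10 + 1/26)/(-3 + 1/26) - 110) = 1/(4*(261/26)/(-77/26) - 110) = 1/(4*(-26/77)*(261/26) - 110) = 1/(-1044/77 - 110) = 1/(-9514/77) = -77/9514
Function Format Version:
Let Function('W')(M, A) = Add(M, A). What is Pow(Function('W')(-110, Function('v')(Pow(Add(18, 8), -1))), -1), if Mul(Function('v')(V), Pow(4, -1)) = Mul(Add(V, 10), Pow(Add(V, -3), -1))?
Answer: Rational(-77, 9514) ≈ -0.0080933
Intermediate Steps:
Function('v')(V) = Mul(4, Pow(Add(-3, V), -1), Add(10, V)) (Function('v')(V) = Mul(4, Mul(Add(V, 10), Pow(Add(V, -3), -1))) = Mul(4, Mul(Add(10, V), Pow(Add(-3, V), -1))) = Mul(4, Mul(Pow(Add(-3, V), -1), Add(10, V))) = Mul(4, Pow(Add(-3, V), -1), Add(10, V)))
Function('W')(M, A) = Add(A, M)
Pow(Function('W')(-110, Function('v')(Pow(Add(18, 8), -1))), -1) = Pow(Add(Mul(4, Pow(Add(-3, Pow(Add(18, 8), -1)), -1), Add(10, Pow(Add(18, 8), -1))), -110), -1) = Pow(Add(Mul(4, Pow(Add(-3, Pow(26, -1)), -1), Add(10, Pow(26, -1))), -110), -1) = Pow(Add(Mul(4, Pow(Add(-3, Rational(1, 26)), -1), Add(10, Rational(1, 26))), -110), -1) = Pow(Add(Mul(4, Pow(Rational(-77, 26), -1), Rational(261, 26)), -110), -1) = Pow(Add(Mul(4, Rational(-26, 77), Rational(261, 26)), -110), -1) = Pow(Add(Rational(-1044, 77), -110), -1) = Pow(Rational(-9514, 77), -1) = Rational(-77, 9514)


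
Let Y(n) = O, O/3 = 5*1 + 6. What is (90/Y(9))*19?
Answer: 570/11 ≈ 51.818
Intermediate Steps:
O = 33 (O = 3*(5*1 + 6) = 3*(5 + 6) = 3*11 = 33)
Y(n) = 33
(90/Y(9))*19 = (90/33)*19 = (90*(1/33))*19 = (30/11)*19 = 570/11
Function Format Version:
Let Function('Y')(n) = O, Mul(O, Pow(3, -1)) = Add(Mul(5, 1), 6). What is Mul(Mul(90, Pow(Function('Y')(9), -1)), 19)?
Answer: Rational(570, 11) ≈ 51.818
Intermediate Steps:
O = 33 (O = Mul(3, Add(Mul(5, 1), 6)) = Mul(3, Add(5, 6)) = Mul(3, 11) = 33)
Function('Y')(n) = 33
Mul(Mul(90, Pow(Function('Y')(9), -1)), 19) = Mul(Mul(90, Pow(33, -1)), 19) = Mul(Mul(90, Rational(1, 33)), 19) = Mul(Rational(30, 11), 19) = Rational(570, 11)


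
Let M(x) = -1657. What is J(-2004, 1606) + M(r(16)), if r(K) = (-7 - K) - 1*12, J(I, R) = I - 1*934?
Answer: -4595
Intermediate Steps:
J(I, R) = -934 + I (J(I, R) = I - 934 = -934 + I)
r(K) = -19 - K (r(K) = (-7 - K) - 12 = -19 - K)
J(-2004, 1606) + M(r(16)) = (-934 - 2004) - 1657 = -2938 - 1657 = -4595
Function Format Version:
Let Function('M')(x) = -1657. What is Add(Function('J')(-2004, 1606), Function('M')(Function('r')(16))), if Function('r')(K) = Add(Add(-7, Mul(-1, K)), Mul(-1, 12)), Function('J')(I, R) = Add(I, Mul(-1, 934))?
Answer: -4595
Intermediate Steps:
Function('J')(I, R) = Add(-934, I) (Function('J')(I, R) = Add(I, -934) = Add(-934, I))
Function('r')(K) = Add(-19, Mul(-1, K)) (Function('r')(K) = Add(Add(-7, Mul(-1, K)), -12) = Add(-19, Mul(-1, K)))
Add(Function('J')(-2004, 1606), Function('M')(Function('r')(16))) = Add(Add(-934, -2004), -1657) = Add(-2938, -1657) = -4595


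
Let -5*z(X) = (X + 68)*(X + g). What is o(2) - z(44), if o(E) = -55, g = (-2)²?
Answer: 5101/5 ≈ 1020.2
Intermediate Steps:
g = 4
z(X) = -(4 + X)*(68 + X)/5 (z(X) = -(X + 68)*(X + 4)/5 = -(68 + X)*(4 + X)/5 = -(4 + X)*(68 + X)/5)
o(2) - z(44) = -55 - (-272/5 - 72/5*44 - ⅕*44²) = -55 - (-272/5 - 3168/5 - ⅕*1936) = -55 - (-272/5 - 3168/5 - 1936/5) = -55 - 1*(-5376/5) = -55 + 5376/5 = 5101/5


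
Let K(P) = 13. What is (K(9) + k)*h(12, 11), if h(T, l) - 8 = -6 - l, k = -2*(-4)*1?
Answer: -189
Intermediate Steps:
k = 8 (k = 8*1 = 8)
h(T, l) = 2 - l (h(T, l) = 8 + (-6 - l) = 2 - l)
(K(9) + k)*h(12, 11) = (13 + 8)*(2 - 1*11) = 21*(2 - 11) = 21*(-9) = -189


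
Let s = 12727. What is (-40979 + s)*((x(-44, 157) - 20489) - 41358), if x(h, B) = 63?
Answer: 1745521568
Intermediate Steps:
(-40979 + s)*((x(-44, 157) - 20489) - 41358) = (-40979 + 12727)*((63 - 20489) - 41358) = -28252*(-20426 - 41358) = -28252*(-61784) = 1745521568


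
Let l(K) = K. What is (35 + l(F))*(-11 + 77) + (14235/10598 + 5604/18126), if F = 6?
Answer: 86689708415/32016558 ≈ 2707.7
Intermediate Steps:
(35 + l(F))*(-11 + 77) + (14235/10598 + 5604/18126) = (35 + 6)*(-11 + 77) + (14235/10598 + 5604/18126) = 41*66 + (14235*(1/10598) + 5604*(1/18126)) = 2706 + (14235/10598 + 934/3021) = 2706 + 52902467/32016558 = 86689708415/32016558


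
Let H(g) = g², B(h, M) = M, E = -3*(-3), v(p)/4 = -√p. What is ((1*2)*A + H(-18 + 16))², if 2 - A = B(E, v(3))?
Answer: 256 + 128*√3 ≈ 477.70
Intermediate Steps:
v(p) = -4*√p (v(p) = 4*(-√p) = -4*√p)
E = 9
A = 2 + 4*√3 (A = 2 - (-4)*√3 = 2 + 4*√3 ≈ 8.9282)
((1*2)*A + H(-18 + 16))² = ((1*2)*(2 + 4*√3) + (-18 + 16)²)² = (2*(2 + 4*√3) + (-2)²)² = ((4 + 8*√3) + 4)² = (8 + 8*√3)²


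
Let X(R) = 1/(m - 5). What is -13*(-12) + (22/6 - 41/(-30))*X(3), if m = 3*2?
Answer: 4831/30 ≈ 161.03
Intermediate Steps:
m = 6
X(R) = 1 (X(R) = 1/(6 - 5) = 1/1 = 1)
-13*(-12) + (22/6 - 41/(-30))*X(3) = -13*(-12) + (22/6 - 41/(-30))*1 = 156 + (22*(⅙) - 41*(-1/30))*1 = 156 + (11/3 + 41/30)*1 = 156 + (151/30)*1 = 156 + 151/30 = 4831/30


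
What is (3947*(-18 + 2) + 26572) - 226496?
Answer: -263076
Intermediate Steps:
(3947*(-18 + 2) + 26572) - 226496 = (3947*(-16) + 26572) - 226496 = (-63152 + 26572) - 226496 = -36580 - 226496 = -263076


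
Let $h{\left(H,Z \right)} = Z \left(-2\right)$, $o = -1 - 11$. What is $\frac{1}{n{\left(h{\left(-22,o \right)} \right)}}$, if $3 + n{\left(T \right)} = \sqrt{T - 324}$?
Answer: $- \frac{1}{103} - \frac{10 i \sqrt{3}}{309} \approx -0.0097087 - 0.056053 i$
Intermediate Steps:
$o = -12$ ($o = -1 - 11 = -12$)
$h{\left(H,Z \right)} = - 2 Z$
$n{\left(T \right)} = -3 + \sqrt{-324 + T}$ ($n{\left(T \right)} = -3 + \sqrt{T - 324} = -3 + \sqrt{-324 + T}$)
$\frac{1}{n{\left(h{\left(-22,o \right)} \right)}} = \frac{1}{-3 + \sqrt{-324 - -24}} = \frac{1}{-3 + \sqrt{-324 + 24}} = \frac{1}{-3 + \sqrt{-300}} = \frac{1}{-3 + 10 i \sqrt{3}}$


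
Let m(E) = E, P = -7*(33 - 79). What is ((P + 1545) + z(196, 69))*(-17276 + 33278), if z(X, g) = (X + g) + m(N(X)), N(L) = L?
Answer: 37252656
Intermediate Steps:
P = 322 (P = -7*(-46) = 322)
z(X, g) = g + 2*X (z(X, g) = (X + g) + X = g + 2*X)
((P + 1545) + z(196, 69))*(-17276 + 33278) = ((322 + 1545) + (69 + 2*196))*(-17276 + 33278) = (1867 + (69 + 392))*16002 = (1867 + 461)*16002 = 2328*16002 = 37252656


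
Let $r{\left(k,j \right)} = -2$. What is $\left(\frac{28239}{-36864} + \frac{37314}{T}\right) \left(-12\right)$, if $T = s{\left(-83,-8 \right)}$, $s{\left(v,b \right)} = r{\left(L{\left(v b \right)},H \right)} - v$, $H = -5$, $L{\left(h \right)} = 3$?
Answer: $- \frac{5651259}{1024} \approx -5518.8$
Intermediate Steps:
$s{\left(v,b \right)} = -2 - v$
$T = 81$ ($T = -2 - -83 = -2 + 83 = 81$)
$\left(\frac{28239}{-36864} + \frac{37314}{T}\right) \left(-12\right) = \left(\frac{28239}{-36864} + \frac{37314}{81}\right) \left(-12\right) = \left(28239 \left(- \frac{1}{36864}\right) + 37314 \cdot \frac{1}{81}\right) \left(-12\right) = \left(- \frac{9413}{12288} + \frac{1382}{3}\right) \left(-12\right) = \frac{1883753}{4096} \left(-12\right) = - \frac{5651259}{1024}$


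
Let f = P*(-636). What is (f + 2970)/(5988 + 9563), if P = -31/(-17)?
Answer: 30774/264367 ≈ 0.11641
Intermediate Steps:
P = 31/17 (P = -31*(-1/17) = 31/17 ≈ 1.8235)
f = -19716/17 (f = (31/17)*(-636) = -19716/17 ≈ -1159.8)
(f + 2970)/(5988 + 9563) = (-19716/17 + 2970)/(5988 + 9563) = (30774/17)/15551 = (30774/17)*(1/15551) = 30774/264367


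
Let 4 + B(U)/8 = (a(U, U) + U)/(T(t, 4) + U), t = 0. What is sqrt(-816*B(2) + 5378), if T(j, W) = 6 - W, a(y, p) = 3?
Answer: sqrt(23330) ≈ 152.74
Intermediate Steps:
B(U) = -32 + 8*(3 + U)/(2 + U) (B(U) = -32 + 8*((3 + U)/((6 - 1*4) + U)) = -32 + 8*((3 + U)/((6 - 4) + U)) = -32 + 8*((3 + U)/(2 + U)) = -32 + 8*(3 + U)/(2 + U))
sqrt(-816*B(2) + 5378) = sqrt(-6528*(-5 - 3*2)/(2 + 2) + 5378) = sqrt(-6528*(-5 - 6)/4 + 5378) = sqrt(-6528*(-11)/4 + 5378) = sqrt(-816*(-22) + 5378) = sqrt(17952 + 5378) = sqrt(23330)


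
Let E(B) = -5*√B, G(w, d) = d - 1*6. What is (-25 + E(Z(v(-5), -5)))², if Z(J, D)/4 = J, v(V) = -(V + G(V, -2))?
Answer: 1925 + 500*√13 ≈ 3727.8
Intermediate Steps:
G(w, d) = -6 + d (G(w, d) = d - 6 = -6 + d)
v(V) = 8 - V (v(V) = -(V + (-6 - 2)) = -(V - 8) = -(-8 + V) = 8 - V)
Z(J, D) = 4*J
(-25 + E(Z(v(-5), -5)))² = (-25 - 5*2*√(8 - 1*(-5)))² = (-25 - 5*2*√(8 + 5))² = (-25 - 5*2*√13)² = (-25 - 10*√13)²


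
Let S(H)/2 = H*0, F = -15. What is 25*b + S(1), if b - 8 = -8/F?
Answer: 640/3 ≈ 213.33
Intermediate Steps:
S(H) = 0 (S(H) = 2*(H*0) = 2*0 = 0)
b = 128/15 (b = 8 - 8/(-15) = 8 - 8*(-1/15) = 8 + 8/15 = 128/15 ≈ 8.5333)
25*b + S(1) = 25*(128/15) + 0 = 640/3 + 0 = 640/3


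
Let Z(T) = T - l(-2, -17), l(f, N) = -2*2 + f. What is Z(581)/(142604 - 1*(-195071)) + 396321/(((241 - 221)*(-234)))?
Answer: -686281777/8104200 ≈ -84.682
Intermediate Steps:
l(f, N) = -4 + f
Z(T) = 6 + T (Z(T) = T - (-4 - 2) = T - 1*(-6) = T + 6 = 6 + T)
Z(581)/(142604 - 1*(-195071)) + 396321/(((241 - 221)*(-234))) = (6 + 581)/(142604 - 1*(-195071)) + 396321/(((241 - 221)*(-234))) = 587/(142604 + 195071) + 396321/((20*(-234))) = 587/337675 + 396321/(-4680) = 587*(1/337675) + 396321*(-1/4680) = 587/337675 - 132107/1560 = -686281777/8104200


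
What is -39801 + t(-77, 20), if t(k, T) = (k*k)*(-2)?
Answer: -51659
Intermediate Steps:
t(k, T) = -2*k**2 (t(k, T) = k**2*(-2) = -2*k**2)
-39801 + t(-77, 20) = -39801 - 2*(-77)**2 = -39801 - 2*5929 = -39801 - 11858 = -51659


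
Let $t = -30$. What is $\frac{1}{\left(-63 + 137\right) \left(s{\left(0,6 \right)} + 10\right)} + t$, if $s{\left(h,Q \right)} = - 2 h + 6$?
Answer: $- \frac{35519}{1184} \approx -29.999$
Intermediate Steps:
$s{\left(h,Q \right)} = 6 - 2 h$
$\frac{1}{\left(-63 + 137\right) \left(s{\left(0,6 \right)} + 10\right)} + t = \frac{1}{\left(-63 + 137\right) \left(\left(6 - 0\right) + 10\right)} - 30 = \frac{1}{74 \left(\left(6 + 0\right) + 10\right)} - 30 = \frac{1}{74 \left(6 + 10\right)} - 30 = \frac{1}{74 \cdot 16} - 30 = \frac{1}{74} \cdot \frac{1}{16} - 30 = \frac{1}{1184} - 30 = - \frac{35519}{1184}$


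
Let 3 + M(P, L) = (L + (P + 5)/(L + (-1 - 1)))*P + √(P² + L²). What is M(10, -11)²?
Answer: 2658510/169 - 3238*√221/13 ≈ 12028.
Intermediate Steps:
M(P, L) = -3 + √(L² + P²) + P*(L + (5 + P)/(-2 + L)) (M(P, L) = -3 + ((L + (P + 5)/(L + (-1 - 1)))*P + √(P² + L²)) = -3 + ((L + (5 + P)/(L - 2))*P + √(L² + P²)) = -3 + ((L + (5 + P)/(-2 + L))*P + √(L² + P²)) = -3 + (P*(L + (5 + P)/(-2 + L)) + √(L² + P²)) = -3 + (√(L² + P²) + P*(L + (5 + P)/(-2 + L))) = -3 + √(L² + P²) + P*(L + (5 + P)/(-2 + L)))
M(10, -11)² = ((6 + 10² - 3*(-11) - 2*√((-11)² + 10²) + 5*10 - 11*√((-11)² + 10²) + 10*(-11)² - 2*(-11)*10)/(-2 - 11))² = ((6 + 100 + 33 - 2*√(121 + 100) + 50 - 11*√(121 + 100) + 10*121 + 220)/(-13))² = (-(6 + 100 + 33 - 2*√221 + 50 - 11*√221 + 1210 + 220)/13)² = (-(1619 - 13*√221)/13)² = (-1619/13 + √221)²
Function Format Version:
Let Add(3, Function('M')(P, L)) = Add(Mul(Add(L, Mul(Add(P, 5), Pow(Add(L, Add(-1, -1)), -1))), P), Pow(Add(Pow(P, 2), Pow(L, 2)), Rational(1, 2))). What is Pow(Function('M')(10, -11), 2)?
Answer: Add(Rational(2658510, 169), Mul(Rational(-3238, 13), Pow(221, Rational(1, 2)))) ≈ 12028.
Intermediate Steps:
Function('M')(P, L) = Add(-3, Pow(Add(Pow(L, 2), Pow(P, 2)), Rational(1, 2)), Mul(P, Add(L, Mul(Pow(Add(-2, L), -1), Add(5, P))))) (Function('M')(P, L) = Add(-3, Add(Mul(Add(L, Mul(Add(P, 5), Pow(Add(L, Add(-1, -1)), -1))), P), Pow(Add(Pow(P, 2), Pow(L, 2)), Rational(1, 2)))) = Add(-3, Add(Mul(Add(L, Mul(Add(5, P), Pow(Add(L, -2), -1))), P), Pow(Add(Pow(L, 2), Pow(P, 2)), Rational(1, 2)))) = Add(-3, Add(Mul(Add(L, Mul(Add(5, P), Pow(Add(-2, L), -1))), P), Pow(Add(Pow(L, 2), Pow(P, 2)), Rational(1, 2)))) = Add(-3, Add(Mul(Add(L, Mul(Pow(Add(-2, L), -1), Add(5, P))), P), Pow(Add(Pow(L, 2), Pow(P, 2)), Rational(1, 2)))) = Add(-3, Add(Mul(P, Add(L, Mul(Pow(Add(-2, L), -1), Add(5, P)))), Pow(Add(Pow(L, 2), Pow(P, 2)), Rational(1, 2)))) = Add(-3, Add(Pow(Add(Pow(L, 2), Pow(P, 2)), Rational(1, 2)), Mul(P, Add(L, Mul(Pow(Add(-2, L), -1), Add(5, P)))))) = Add(-3, Pow(Add(Pow(L, 2), Pow(P, 2)), Rational(1, 2)), Mul(P, Add(L, Mul(Pow(Add(-2, L), -1), Add(5, P))))))
Pow(Function('M')(10, -11), 2) = Pow(Mul(Pow(Add(-2, -11), -1), Add(6, Pow(10, 2), Mul(-3, -11), Mul(-2, Pow(Add(Pow(-11, 2), Pow(10, 2)), Rational(1, 2))), Mul(5, 10), Mul(-11, Pow(Add(Pow(-11, 2), Pow(10, 2)), Rational(1, 2))), Mul(10, Pow(-11, 2)), Mul(-2, -11, 10))), 2) = Pow(Mul(Pow(-13, -1), Add(6, 100, 33, Mul(-2, Pow(Add(121, 100), Rational(1, 2))), 50, Mul(-11, Pow(Add(121, 100), Rational(1, 2))), Mul(10, 121), 220)), 2) = Pow(Mul(Rational(-1, 13), Add(6, 100, 33, Mul(-2, Pow(221, Rational(1, 2))), 50, Mul(-11, Pow(221, Rational(1, 2))), 1210, 220)), 2) = Pow(Mul(Rational(-1, 13), Add(1619, Mul(-13, Pow(221, Rational(1, 2))))), 2) = Pow(Add(Rational(-1619, 13), Pow(221, Rational(1, 2))), 2)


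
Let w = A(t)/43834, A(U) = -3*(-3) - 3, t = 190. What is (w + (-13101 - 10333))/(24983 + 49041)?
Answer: -513602975/1622384008 ≈ -0.31657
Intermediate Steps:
A(U) = 6 (A(U) = 9 - 3 = 6)
w = 3/21917 (w = 6/43834 = 6*(1/43834) = 3/21917 ≈ 0.00013688)
(w + (-13101 - 10333))/(24983 + 49041) = (3/21917 + (-13101 - 10333))/(24983 + 49041) = (3/21917 - 23434)/74024 = -513602975/21917*1/74024 = -513602975/1622384008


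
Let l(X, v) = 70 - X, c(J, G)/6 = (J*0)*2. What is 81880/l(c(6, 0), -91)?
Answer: 8188/7 ≈ 1169.7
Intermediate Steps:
c(J, G) = 0 (c(J, G) = 6*((J*0)*2) = 6*(0*2) = 6*0 = 0)
81880/l(c(6, 0), -91) = 81880/(70 - 1*0) = 81880/(70 + 0) = 81880/70 = 81880*(1/70) = 8188/7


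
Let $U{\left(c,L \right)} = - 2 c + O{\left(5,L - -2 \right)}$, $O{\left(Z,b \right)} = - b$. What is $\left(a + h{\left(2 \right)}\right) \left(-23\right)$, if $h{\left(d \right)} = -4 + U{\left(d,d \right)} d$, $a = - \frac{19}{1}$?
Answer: $897$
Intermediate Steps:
$a = -19$ ($a = \left(-19\right) 1 = -19$)
$U{\left(c,L \right)} = -2 - L - 2 c$ ($U{\left(c,L \right)} = - 2 c - \left(L - -2\right) = - 2 c - \left(L + 2\right) = - 2 c - \left(2 + L\right) = -2 - L - 2 c$)
$h{\left(d \right)} = -4 + d \left(-2 - 3 d\right)$ ($h{\left(d \right)} = -4 + \left(-2 - d - 2 d\right) d = -4 + \left(-2 - 3 d\right) d = -4 + d \left(-2 - 3 d\right)$)
$\left(a + h{\left(2 \right)}\right) \left(-23\right) = \left(-19 - \left(4 + 2 \left(2 + 3 \cdot 2\right)\right)\right) \left(-23\right) = \left(-19 - \left(4 + 2 \left(2 + 6\right)\right)\right) \left(-23\right) = \left(-19 - \left(4 + 2 \cdot 8\right)\right) \left(-23\right) = \left(-19 - 20\right) \left(-23\right) = \left(-39\right) \left(-23\right) = 897$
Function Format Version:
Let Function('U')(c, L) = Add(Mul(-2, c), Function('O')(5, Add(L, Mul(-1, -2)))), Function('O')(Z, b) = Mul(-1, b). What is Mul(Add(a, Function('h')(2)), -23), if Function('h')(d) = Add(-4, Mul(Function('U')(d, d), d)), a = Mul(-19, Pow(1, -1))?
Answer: 897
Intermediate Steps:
a = -19 (a = Mul(-19, 1) = -19)
Function('U')(c, L) = Add(-2, Mul(-1, L), Mul(-2, c)) (Function('U')(c, L) = Add(Mul(-2, c), Mul(-1, Add(L, Mul(-1, -2)))) = Add(Mul(-2, c), Mul(-1, Add(L, 2))) = Add(Mul(-2, c), Mul(-1, Add(2, L))) = Add(Mul(-2, c), Add(-2, Mul(-1, L))) = Add(-2, Mul(-1, L), Mul(-2, c)))
Function('h')(d) = Add(-4, Mul(d, Add(-2, Mul(-3, d)))) (Function('h')(d) = Add(-4, Mul(Add(-2, Mul(-1, d), Mul(-2, d)), d)) = Add(-4, Mul(Add(-2, Mul(-3, d)), d)) = Add(-4, Mul(d, Add(-2, Mul(-3, d)))))
Mul(Add(a, Function('h')(2)), -23) = Mul(Add(-19, Add(-4, Mul(-1, 2, Add(2, Mul(3, 2))))), -23) = Mul(Add(-19, Add(-4, Mul(-1, 2, Add(2, 6)))), -23) = Mul(Add(-19, Add(-4, Mul(-1, 2, 8))), -23) = Mul(Add(-19, Add(-4, -16)), -23) = Mul(Add(-19, -20), -23) = Mul(-39, -23) = 897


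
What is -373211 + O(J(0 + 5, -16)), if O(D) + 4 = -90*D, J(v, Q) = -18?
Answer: -371595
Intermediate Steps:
O(D) = -4 - 90*D
-373211 + O(J(0 + 5, -16)) = -373211 + (-4 - 90*(-18)) = -373211 + (-4 + 1620) = -373211 + 1616 = -371595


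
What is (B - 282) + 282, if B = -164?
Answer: -164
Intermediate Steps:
(B - 282) + 282 = (-164 - 282) + 282 = -446 + 282 = -164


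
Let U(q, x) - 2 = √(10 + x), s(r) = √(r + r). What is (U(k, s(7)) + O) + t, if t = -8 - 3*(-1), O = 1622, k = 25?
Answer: 1619 + √(10 + √14) ≈ 1622.7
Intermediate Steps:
s(r) = √2*√r (s(r) = √(2*r) = √2*√r)
t = -5 (t = -8 + 3 = -5)
U(q, x) = 2 + √(10 + x)
(U(k, s(7)) + O) + t = ((2 + √(10 + √2*√7)) + 1622) - 5 = ((2 + √(10 + √14)) + 1622) - 5 = (1624 + √(10 + √14)) - 5 = 1619 + √(10 + √14)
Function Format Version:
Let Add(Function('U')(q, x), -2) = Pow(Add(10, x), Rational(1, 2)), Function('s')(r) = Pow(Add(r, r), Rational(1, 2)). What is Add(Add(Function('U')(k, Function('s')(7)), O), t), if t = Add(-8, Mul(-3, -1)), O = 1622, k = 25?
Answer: Add(1619, Pow(Add(10, Pow(14, Rational(1, 2))), Rational(1, 2))) ≈ 1622.7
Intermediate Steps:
Function('s')(r) = Mul(Pow(2, Rational(1, 2)), Pow(r, Rational(1, 2))) (Function('s')(r) = Pow(Mul(2, r), Rational(1, 2)) = Mul(Pow(2, Rational(1, 2)), Pow(r, Rational(1, 2))))
t = -5 (t = Add(-8, 3) = -5)
Function('U')(q, x) = Add(2, Pow(Add(10, x), Rational(1, 2)))
Add(Add(Function('U')(k, Function('s')(7)), O), t) = Add(Add(Add(2, Pow(Add(10, Mul(Pow(2, Rational(1, 2)), Pow(7, Rational(1, 2)))), Rational(1, 2))), 1622), -5) = Add(Add(Add(2, Pow(Add(10, Pow(14, Rational(1, 2))), Rational(1, 2))), 1622), -5) = Add(Add(1624, Pow(Add(10, Pow(14, Rational(1, 2))), Rational(1, 2))), -5) = Add(1619, Pow(Add(10, Pow(14, Rational(1, 2))), Rational(1, 2)))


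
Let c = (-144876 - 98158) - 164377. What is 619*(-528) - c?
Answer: 80579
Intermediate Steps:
c = -407411 (c = -243034 - 164377 = -407411)
619*(-528) - c = 619*(-528) - 1*(-407411) = -326832 + 407411 = 80579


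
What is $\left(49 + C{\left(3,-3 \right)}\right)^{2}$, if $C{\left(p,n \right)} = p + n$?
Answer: $2401$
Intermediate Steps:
$C{\left(p,n \right)} = n + p$
$\left(49 + C{\left(3,-3 \right)}\right)^{2} = \left(49 + \left(-3 + 3\right)\right)^{2} = \left(49 + 0\right)^{2} = 49^{2} = 2401$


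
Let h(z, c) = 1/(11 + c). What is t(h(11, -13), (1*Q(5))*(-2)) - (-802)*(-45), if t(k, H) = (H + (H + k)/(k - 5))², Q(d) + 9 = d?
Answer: -4361561/121 ≈ -36046.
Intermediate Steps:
Q(d) = -9 + d
t(k, H) = (H + (H + k)/(-5 + k))²
t(h(11, -13), (1*Q(5))*(-2)) - (-802)*(-45) = (1/(11 - 13) - 4*1*(-9 + 5)*(-2) + ((1*(-9 + 5))*(-2))/(11 - 13))²/(-5 + 1/(11 - 13))² - (-802)*(-45) = (1/(-2) - 4*1*(-4)*(-2) + ((1*(-4))*(-2))/(-2))²/(-5 + 1/(-2))² - 1*36090 = (-½ - (-16)*(-2) - 4*(-2)*(-½))²/(-5 - ½)² - 36090 = (-½ - 4*8 + 8*(-½))²/(-11/2)² - 36090 = 4*(-½ - 32 - 4)²/121 - 36090 = 4*(-73/2)²/121 - 36090 = (4/121)*(5329/4) - 36090 = 5329/121 - 36090 = -4361561/121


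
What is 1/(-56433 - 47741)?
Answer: -1/104174 ≈ -9.5993e-6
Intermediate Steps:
1/(-56433 - 47741) = 1/(-104174) = -1/104174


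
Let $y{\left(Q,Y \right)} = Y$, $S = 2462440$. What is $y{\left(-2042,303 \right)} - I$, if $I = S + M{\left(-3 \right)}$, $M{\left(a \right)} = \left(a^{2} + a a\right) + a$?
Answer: $-2462152$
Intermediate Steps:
$M{\left(a \right)} = a + 2 a^{2}$ ($M{\left(a \right)} = \left(a^{2} + a^{2}\right) + a = 2 a^{2} + a = a + 2 a^{2}$)
$I = 2462455$ ($I = 2462440 - 3 \left(1 + 2 \left(-3\right)\right) = 2462440 - 3 \left(1 - 6\right) = 2462440 - -15 = 2462440 + 15 = 2462455$)
$y{\left(-2042,303 \right)} - I = 303 - 2462455 = -2462152$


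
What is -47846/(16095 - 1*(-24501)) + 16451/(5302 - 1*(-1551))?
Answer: 169978079/139102194 ≈ 1.2220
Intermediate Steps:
-47846/(16095 - 1*(-24501)) + 16451/(5302 - 1*(-1551)) = -47846/(16095 + 24501) + 16451/(5302 + 1551) = -47846/40596 + 16451/6853 = -47846*1/40596 + 16451*(1/6853) = -23923/20298 + 16451/6853 = 169978079/139102194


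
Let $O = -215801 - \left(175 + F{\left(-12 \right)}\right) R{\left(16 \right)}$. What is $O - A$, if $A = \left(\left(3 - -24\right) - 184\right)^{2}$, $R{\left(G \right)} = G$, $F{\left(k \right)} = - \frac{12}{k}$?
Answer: $-243266$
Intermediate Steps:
$O = -218617$ ($O = -215801 - \left(175 - \frac{12}{-12}\right) 16 = -215801 - \left(175 - -1\right) 16 = -215801 - \left(175 + 1\right) 16 = -215801 - 176 \cdot 16 = -215801 - 2816 = -218617$)
$A = 24649$ ($A = \left(\left(3 + 24\right) - 184\right)^{2} = \left(27 - 184\right)^{2} = \left(-157\right)^{2} = 24649$)
$O - A = -218617 - 24649 = -243266$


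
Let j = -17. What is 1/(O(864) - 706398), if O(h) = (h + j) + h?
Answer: -1/704687 ≈ -1.4191e-6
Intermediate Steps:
O(h) = -17 + 2*h (O(h) = (h - 17) + h = (-17 + h) + h = -17 + 2*h)
1/(O(864) - 706398) = 1/((-17 + 2*864) - 706398) = 1/((-17 + 1728) - 706398) = 1/(1711 - 706398) = 1/(-704687) = -1/704687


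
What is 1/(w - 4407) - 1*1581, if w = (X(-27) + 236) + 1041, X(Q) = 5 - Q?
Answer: -4897939/3098 ≈ -1581.0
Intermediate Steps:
w = 1309 (w = ((5 - 1*(-27)) + 236) + 1041 = ((5 + 27) + 236) + 1041 = (32 + 236) + 1041 = 268 + 1041 = 1309)
1/(w - 4407) - 1*1581 = 1/(1309 - 4407) - 1*1581 = 1/(-3098) - 1581 = -1/3098 - 1581 = -4897939/3098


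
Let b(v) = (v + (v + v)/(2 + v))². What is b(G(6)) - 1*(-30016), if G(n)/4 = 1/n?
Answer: 1080625/36 ≈ 30017.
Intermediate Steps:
G(n) = 4/n
b(v) = (v + 2*v/(2 + v))² (b(v) = (v + (2*v)/(2 + v))² = (v + 2*v/(2 + v))²)
b(G(6)) - 1*(-30016) = (4/6)²*(4 + 4/6)²/(2 + 4/6)² - 1*(-30016) = (4*(⅙))²*(4 + 4*(⅙))²/(2 + 4*(⅙))² + 30016 = (⅔)²*(4 + ⅔)²/(2 + ⅔)² + 30016 = 4*(14/3)²/(9*(8/3)²) + 30016 = (4/9)*(9/64)*(196/9) + 30016 = 49/36 + 30016 = 1080625/36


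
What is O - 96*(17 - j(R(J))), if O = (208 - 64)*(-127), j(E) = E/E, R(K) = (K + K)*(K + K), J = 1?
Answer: -19824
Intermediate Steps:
R(K) = 4*K² (R(K) = (2*K)*(2*K) = 4*K²)
j(E) = 1
O = -18288 (O = 144*(-127) = -18288)
O - 96*(17 - j(R(J))) = -18288 - 96*(17 - 1*1) = -18288 - 96*(17 - 1) = -18288 - 96*16 = -18288 - 1536 = -19824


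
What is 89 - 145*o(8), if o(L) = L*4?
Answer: -4551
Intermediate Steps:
o(L) = 4*L
89 - 145*o(8) = 89 - 580*8 = 89 - 145*32 = 89 - 4640 = -4551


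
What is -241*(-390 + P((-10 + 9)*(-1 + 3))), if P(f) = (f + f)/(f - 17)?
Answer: 1784846/19 ≈ 93939.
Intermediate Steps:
P(f) = 2*f/(-17 + f) (P(f) = (2*f)/(-17 + f) = 2*f/(-17 + f))
-241*(-390 + P((-10 + 9)*(-1 + 3))) = -241*(-390 + 2*((-10 + 9)*(-1 + 3))/(-17 + (-10 + 9)*(-1 + 3))) = -241*(-390 + 2*(-1*2)/(-17 - 1*2)) = -241*(-390 + 2*(-2)/(-17 - 2)) = -241*(-390 + 2*(-2)/(-19)) = -241*(-390 + 2*(-2)*(-1/19)) = -241*(-390 + 4/19) = -241*(-7406/19) = 1784846/19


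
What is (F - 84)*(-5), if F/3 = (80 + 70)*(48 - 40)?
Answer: -17580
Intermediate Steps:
F = 3600 (F = 3*((80 + 70)*(48 - 40)) = 3*(150*8) = 3*1200 = 3600)
(F - 84)*(-5) = (3600 - 84)*(-5) = 3516*(-5) = -17580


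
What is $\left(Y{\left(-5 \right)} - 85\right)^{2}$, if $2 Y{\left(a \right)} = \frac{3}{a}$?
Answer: $\frac{727609}{100} \approx 7276.1$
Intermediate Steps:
$Y{\left(a \right)} = \frac{3}{2 a}$ ($Y{\left(a \right)} = \frac{3 \frac{1}{a}}{2} = \frac{3}{2 a}$)
$\left(Y{\left(-5 \right)} - 85\right)^{2} = \left(\frac{3}{2 \left(-5\right)} - 85\right)^{2} = \left(\frac{3}{2} \left(- \frac{1}{5}\right) - 85\right)^{2} = \left(- \frac{3}{10} - 85\right)^{2} = \left(- \frac{853}{10}\right)^{2} = \frac{727609}{100}$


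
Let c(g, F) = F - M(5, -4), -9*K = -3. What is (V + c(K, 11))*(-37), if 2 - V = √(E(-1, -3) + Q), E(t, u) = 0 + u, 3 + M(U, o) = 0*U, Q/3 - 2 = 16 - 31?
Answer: -592 + 37*I*√42 ≈ -592.0 + 239.79*I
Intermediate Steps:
Q = -39 (Q = 6 + 3*(16 - 31) = 6 + 3*(-15) = 6 - 45 = -39)
M(U, o) = -3 (M(U, o) = -3 + 0*U = -3 + 0 = -3)
K = ⅓ (K = -⅑*(-3) = ⅓ ≈ 0.33333)
E(t, u) = u
V = 2 - I*√42 (V = 2 - √(-3 - 39) = 2 - √(-42) = 2 - I*√42 ≈ 2.0 - 6.4807*I)
c(g, F) = 3 + F (c(g, F) = F - 1*(-3) = F + 3 = 3 + F)
(V + c(K, 11))*(-37) = ((2 - I*√42) + (3 + 11))*(-37) = ((2 - I*√42) + 14)*(-37) = (16 - I*√42)*(-37) = -592 + 37*I*√42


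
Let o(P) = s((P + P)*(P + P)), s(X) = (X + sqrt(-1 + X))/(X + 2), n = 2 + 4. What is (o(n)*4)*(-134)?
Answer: -38592/73 - 268*sqrt(143)/73 ≈ -572.56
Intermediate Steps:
n = 6
s(X) = (X + sqrt(-1 + X))/(2 + X)
o(P) = (sqrt(-1 + 4*P**2) + 4*P**2)/(2 + 4*P**2) (o(P) = ((P + P)*(P + P) + sqrt(-1 + (P + P)*(P + P)))/(2 + (P + P)*(P + P)) = ((2*P)*(2*P) + sqrt(-1 + (2*P)*(2*P)))/(2 + (2*P)*(2*P)) = (4*P**2 + sqrt(-1 + 4*P**2))/(2 + 4*P**2) = (sqrt(-1 + 4*P**2) + 4*P**2)/(2 + 4*P**2))
(o(n)*4)*(-134) = (((sqrt(-1 + 4*6**2) + 4*6**2)/(2*(1 + 2*6**2)))*4)*(-134) = (((sqrt(-1 + 4*36) + 4*36)/(2*(1 + 2*36)))*4)*(-134) = (((sqrt(-1 + 144) + 144)/(2*(1 + 72)))*4)*(-134) = (((1/2)*(sqrt(143) + 144)/73)*4)*(-134) = (((1/2)*(1/73)*(144 + sqrt(143)))*4)*(-134) = ((72/73 + sqrt(143)/146)*4)*(-134) = (288/73 + 2*sqrt(143)/73)*(-134) = -38592/73 - 268*sqrt(143)/73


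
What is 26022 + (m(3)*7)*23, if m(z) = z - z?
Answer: 26022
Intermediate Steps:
m(z) = 0
26022 + (m(3)*7)*23 = 26022 + (0*7)*23 = 26022 + 0*23 = 26022 + 0 = 26022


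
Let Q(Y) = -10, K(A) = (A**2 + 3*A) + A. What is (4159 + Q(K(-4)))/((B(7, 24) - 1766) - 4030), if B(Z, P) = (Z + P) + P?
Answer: -4149/5741 ≈ -0.72270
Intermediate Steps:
K(A) = A**2 + 4*A
B(Z, P) = Z + 2*P (B(Z, P) = (P + Z) + P = Z + 2*P)
(4159 + Q(K(-4)))/((B(7, 24) - 1766) - 4030) = (4159 - 10)/(((7 + 2*24) - 1766) - 4030) = 4149/(((7 + 48) - 1766) - 4030) = 4149/((55 - 1766) - 4030) = 4149/(-1711 - 4030) = 4149/(-5741) = 4149*(-1/5741) = -4149/5741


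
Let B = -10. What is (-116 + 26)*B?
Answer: 900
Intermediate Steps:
(-116 + 26)*B = (-116 + 26)*(-10) = -90*(-10) = 900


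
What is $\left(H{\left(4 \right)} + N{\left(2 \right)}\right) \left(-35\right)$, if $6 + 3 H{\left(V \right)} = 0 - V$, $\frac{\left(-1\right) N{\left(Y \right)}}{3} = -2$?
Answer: $- \frac{280}{3} \approx -93.333$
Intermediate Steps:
$N{\left(Y \right)} = 6$ ($N{\left(Y \right)} = \left(-3\right) \left(-2\right) = 6$)
$H{\left(V \right)} = -2 - \frac{V}{3}$ ($H{\left(V \right)} = -2 + \frac{0 - V}{3} = -2 + \frac{\left(-1\right) V}{3} = -2 - \frac{V}{3}$)
$\left(H{\left(4 \right)} + N{\left(2 \right)}\right) \left(-35\right) = \left(\left(-2 - \frac{4}{3}\right) + 6\right) \left(-35\right) = \left(- \frac{10}{3} + 6\right) \left(-35\right) = \frac{8}{3} \left(-35\right) = - \frac{280}{3}$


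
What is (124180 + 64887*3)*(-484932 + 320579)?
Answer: -52402474873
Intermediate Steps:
(124180 + 64887*3)*(-484932 + 320579) = (124180 + 194661)*(-164353) = 318841*(-164353) = -52402474873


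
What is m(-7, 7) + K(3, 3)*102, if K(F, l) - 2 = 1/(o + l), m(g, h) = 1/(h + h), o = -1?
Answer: 3571/14 ≈ 255.07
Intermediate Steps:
m(g, h) = 1/(2*h)
K(F, l) = 2 + 1/(-1 + l)
m(-7, 7) + K(3, 3)*102 = (½)/7 + ((-1 + 2*3)/(-1 + 3))*102 = (½)*(⅐) + ((-1 + 6)/2)*102 = 1/14 + ((½)*5)*102 = 1/14 + (5/2)*102 = 1/14 + 255 = 3571/14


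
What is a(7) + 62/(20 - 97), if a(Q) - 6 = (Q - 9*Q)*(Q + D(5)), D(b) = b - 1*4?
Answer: -34096/77 ≈ -442.81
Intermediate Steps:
D(b) = -4 + b (D(b) = b - 4 = -4 + b)
a(Q) = 6 - 8*Q*(1 + Q) (a(Q) = 6 + (Q - 9*Q)*(Q + (-4 + 5)) = 6 + (-8*Q)*(Q + 1) = 6 + (-8*Q)*(1 + Q) = 6 - 8*Q*(1 + Q))
a(7) + 62/(20 - 97) = (6 - 8*7 - 8*7**2) + 62/(20 - 97) = (6 - 56 - 8*49) + 62/(-77) = (6 - 56 - 392) + 62*(-1/77) = -442 - 62/77 = -34096/77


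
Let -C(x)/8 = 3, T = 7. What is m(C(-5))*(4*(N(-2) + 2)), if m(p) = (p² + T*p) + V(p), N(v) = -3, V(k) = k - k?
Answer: -1632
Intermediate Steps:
V(k) = 0
C(x) = -24 (C(x) = -8*3 = -24)
m(p) = p² + 7*p (m(p) = (p² + 7*p) + 0 = p² + 7*p)
m(C(-5))*(4*(N(-2) + 2)) = (-24*(7 - 24))*(4*(-3 + 2)) = (-24*(-17))*(4*(-1)) = 408*(-4) = -1632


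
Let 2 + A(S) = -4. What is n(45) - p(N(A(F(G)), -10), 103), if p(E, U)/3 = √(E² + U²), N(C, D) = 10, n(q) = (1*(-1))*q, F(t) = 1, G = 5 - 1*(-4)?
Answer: -45 - 3*√10709 ≈ -355.45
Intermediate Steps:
G = 9 (G = 5 + 4 = 9)
n(q) = -q
A(S) = -6 (A(S) = -2 - 4 = -6)
p(E, U) = 3*√(E² + U²)
n(45) - p(N(A(F(G)), -10), 103) = -1*45 - 3*√(10² + 103²) = -45 - 3*√(100 + 10609) = -45 - 3*√10709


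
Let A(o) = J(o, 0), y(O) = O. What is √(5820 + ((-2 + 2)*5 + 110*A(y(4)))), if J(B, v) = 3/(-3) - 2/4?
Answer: √5655 ≈ 75.200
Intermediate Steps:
J(B, v) = -3/2 (J(B, v) = 3*(-⅓) - 2*¼ = -1 - ½ = -3/2)
A(o) = -3/2
√(5820 + ((-2 + 2)*5 + 110*A(y(4)))) = √(5820 + ((-2 + 2)*5 + 110*(-3/2))) = √(5820 + (0*5 - 165)) = √(5820 + (0 - 165)) = √(5820 - 165) = √5655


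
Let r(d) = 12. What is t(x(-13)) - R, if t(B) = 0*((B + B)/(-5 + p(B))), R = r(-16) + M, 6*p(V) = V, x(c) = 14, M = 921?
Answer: -933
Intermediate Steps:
p(V) = V/6
R = 933 (R = 12 + 921 = 933)
t(B) = 0 (t(B) = 0*((B + B)/(-5 + B/6)) = 0*((2*B)/(-5 + B/6)) = 0*(2*B/(-5 + B/6)) = 0)
t(x(-13)) - R = 0 - 1*933 = 0 - 933 = -933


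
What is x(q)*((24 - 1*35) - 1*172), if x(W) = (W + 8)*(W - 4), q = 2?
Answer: 3660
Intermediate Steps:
x(W) = (-4 + W)*(8 + W) (x(W) = (8 + W)*(-4 + W) = (-4 + W)*(8 + W))
x(q)*((24 - 1*35) - 1*172) = (-32 + 2² + 4*2)*((24 - 1*35) - 1*172) = (-32 + 4 + 8)*((24 - 35) - 172) = -20*(-11 - 172) = -20*(-183) = 3660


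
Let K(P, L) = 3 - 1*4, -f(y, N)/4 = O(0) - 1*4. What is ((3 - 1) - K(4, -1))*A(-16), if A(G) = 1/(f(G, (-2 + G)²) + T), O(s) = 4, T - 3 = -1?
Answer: 3/2 ≈ 1.5000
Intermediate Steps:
T = 2 (T = 3 - 1 = 2)
f(y, N) = 0 (f(y, N) = -4*(4 - 1*4) = -4*(4 - 4) = -4*0 = 0)
A(G) = ½ (A(G) = 1/(0 + 2) = 1/2 = ½)
K(P, L) = -1 (K(P, L) = 3 - 4 = -1)
((3 - 1) - K(4, -1))*A(-16) = ((3 - 1) - 1*(-1))*(½) = (2 + 1)*(½) = 3*(½) = 3/2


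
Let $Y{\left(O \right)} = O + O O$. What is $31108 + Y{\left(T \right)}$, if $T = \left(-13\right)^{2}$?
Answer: $59838$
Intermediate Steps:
$T = 169$
$Y{\left(O \right)} = O + O^{2}$
$31108 + Y{\left(T \right)} = 31108 + 169 \left(1 + 169\right) = 31108 + 169 \cdot 170 = 31108 + 28730 = 59838$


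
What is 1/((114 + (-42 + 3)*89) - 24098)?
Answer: -1/27455 ≈ -3.6423e-5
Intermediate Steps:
1/((114 + (-42 + 3)*89) - 24098) = 1/((114 - 39*89) - 24098) = 1/((114 - 3471) - 24098) = 1/(-3357 - 24098) = 1/(-27455) = -1/27455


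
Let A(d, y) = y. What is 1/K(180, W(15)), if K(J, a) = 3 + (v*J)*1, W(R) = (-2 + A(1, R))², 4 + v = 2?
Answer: -1/357 ≈ -0.0028011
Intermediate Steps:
v = -2 (v = -4 + 2 = -2)
W(R) = (-2 + R)²
K(J, a) = 3 - 2*J (K(J, a) = 3 - 2*J*1 = 3 - 2*J)
1/K(180, W(15)) = 1/(3 - 2*180) = 1/(3 - 360) = 1/(-357) = -1/357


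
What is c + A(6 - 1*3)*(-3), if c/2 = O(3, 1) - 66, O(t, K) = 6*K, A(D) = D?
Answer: -129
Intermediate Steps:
c = -120 (c = 2*(6*1 - 66) = 2*(6 - 66) = 2*(-60) = -120)
c + A(6 - 1*3)*(-3) = -120 + (6 - 1*3)*(-3) = -120 + (6 - 3)*(-3) = -120 + 3*(-3) = -120 - 9 = -129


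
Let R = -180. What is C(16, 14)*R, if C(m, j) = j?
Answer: -2520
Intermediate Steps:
C(16, 14)*R = 14*(-180) = -2520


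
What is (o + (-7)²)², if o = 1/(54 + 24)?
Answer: 14615329/6084 ≈ 2402.3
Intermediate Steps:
o = 1/78 ≈ 0.012821
(o + (-7)²)² = (1/78 + (-7)²)² = (1/78 + 49)² = (3823/78)² = 14615329/6084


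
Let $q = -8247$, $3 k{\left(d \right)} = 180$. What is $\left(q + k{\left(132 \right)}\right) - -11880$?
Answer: $3693$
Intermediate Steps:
$k{\left(d \right)} = 60$ ($k{\left(d \right)} = \frac{1}{3} \cdot 180 = 60$)
$\left(q + k{\left(132 \right)}\right) - -11880 = \left(-8247 + 60\right) - -11880 = -8187 + 11880 = 3693$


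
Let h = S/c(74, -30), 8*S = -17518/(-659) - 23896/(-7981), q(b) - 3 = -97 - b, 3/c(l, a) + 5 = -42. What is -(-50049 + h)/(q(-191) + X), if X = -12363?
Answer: -1054145200423/258051077656 ≈ -4.0850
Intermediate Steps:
c(l, a) = -3/47 (c(l, a) = 3/(-5 - 42) = 3/(-47) = 3*(-1/47) = -3/47)
q(b) = -94 - b (q(b) = 3 + (-97 - b) = -94 - b)
S = 77779311/21037916 (S = (-17518/(-659) - 23896/(-7981))/8 = (-17518*(-1/659) - 23896*(-1/7981))/8 = (17518/659 + 23896/7981)/8 = (1/8)*(155558622/5259479) = 77779311/21037916 ≈ 3.6971)
h = -1218542539/21037916 (h = 77779311/(21037916*(-3/47)) = (77779311/21037916)*(-47/3) = -1218542539/21037916 ≈ -57.921)
-(-50049 + h)/(q(-191) + X) = -(-50049 - 1218542539/21037916)/((-94 - 1*(-191)) - 12363) = -(-1054145200423)/(21037916*((-94 + 191) - 12363)) = -(-1054145200423)/(21037916*(97 - 12363)) = -(-1054145200423)/(21037916*(-12266)) = -(-1054145200423)*(-1)/(21037916*12266) = -1*1054145200423/258051077656 = -1054145200423/258051077656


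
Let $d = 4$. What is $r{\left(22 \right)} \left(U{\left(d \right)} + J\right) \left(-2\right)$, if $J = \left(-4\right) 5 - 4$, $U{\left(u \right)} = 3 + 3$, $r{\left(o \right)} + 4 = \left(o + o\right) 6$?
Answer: $9360$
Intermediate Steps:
$r{\left(o \right)} = -4 + 12 o$ ($r{\left(o \right)} = -4 + \left(o + o\right) 6 = -4 + 2 o 6 = -4 + 12 o$)
$U{\left(u \right)} = 6$
$J = -24$ ($J = -20 - 4 = -24$)
$r{\left(22 \right)} \left(U{\left(d \right)} + J\right) \left(-2\right) = \left(-4 + 12 \cdot 22\right) \left(6 - 24\right) \left(-2\right) = \left(-4 + 264\right) \left(\left(-18\right) \left(-2\right)\right) = 260 \cdot 36 = 9360$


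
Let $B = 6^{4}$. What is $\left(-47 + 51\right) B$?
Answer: $5184$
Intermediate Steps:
$B = 1296$
$\left(-47 + 51\right) B = \left(-47 + 51\right) 1296 = 4 \cdot 1296 = 5184$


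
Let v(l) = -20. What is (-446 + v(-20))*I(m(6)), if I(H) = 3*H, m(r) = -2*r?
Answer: 16776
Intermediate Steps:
(-446 + v(-20))*I(m(6)) = (-446 - 20)*(3*(-2*6)) = -1398*(-12) = -466*(-36) = 16776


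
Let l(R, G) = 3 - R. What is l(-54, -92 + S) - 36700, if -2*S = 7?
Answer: -36643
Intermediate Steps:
S = -7/2 (S = -½*7 = -7/2 ≈ -3.5000)
l(-54, -92 + S) - 36700 = (3 - 1*(-54)) - 36700 = (3 + 54) - 36700 = 57 - 36700 = -36643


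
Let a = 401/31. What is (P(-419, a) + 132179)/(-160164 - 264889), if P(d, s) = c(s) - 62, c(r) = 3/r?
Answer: -52979010/170446253 ≈ -0.31083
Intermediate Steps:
a = 401/31 (a = 401*(1/31) = 401/31 ≈ 12.935)
P(d, s) = -62 + 3/s (P(d, s) = 3/s - 62 = -62 + 3/s)
(P(-419, a) + 132179)/(-160164 - 264889) = ((-62 + 3/(401/31)) + 132179)/(-160164 - 264889) = ((-62 + 3*(31/401)) + 132179)/(-425053) = ((-62 + 93/401) + 132179)*(-1/425053) = (-24769/401 + 132179)*(-1/425053) = (52979010/401)*(-1/425053) = -52979010/170446253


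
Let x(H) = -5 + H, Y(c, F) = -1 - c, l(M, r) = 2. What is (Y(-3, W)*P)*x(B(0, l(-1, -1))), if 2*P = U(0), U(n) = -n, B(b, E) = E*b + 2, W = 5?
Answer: 0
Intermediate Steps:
B(b, E) = 2 + E*b
P = 0 (P = (-1*0)/2 = (½)*0 = 0)
(Y(-3, W)*P)*x(B(0, l(-1, -1))) = ((-1 - 1*(-3))*0)*(-5 + (2 + 2*0)) = ((-1 + 3)*0)*(-5 + (2 + 0)) = (2*0)*(-5 + 2) = 0*(-3) = 0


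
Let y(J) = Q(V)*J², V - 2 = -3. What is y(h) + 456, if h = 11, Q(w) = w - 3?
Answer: -28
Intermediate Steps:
V = -1 (V = 2 - 3 = -1)
Q(w) = -3 + w
y(J) = -4*J² (y(J) = (-3 - 1)*J² = -4*J²)
y(h) + 456 = -4*11² + 456 = -4*121 + 456 = -484 + 456 = -28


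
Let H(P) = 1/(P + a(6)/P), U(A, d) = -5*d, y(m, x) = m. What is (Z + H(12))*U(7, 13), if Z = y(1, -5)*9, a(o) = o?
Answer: -2951/5 ≈ -590.20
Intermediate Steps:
Z = 9 (Z = 1*9 = 9)
H(P) = 1/(P + 6/P)
(Z + H(12))*U(7, 13) = (9 + 12/(6 + 12²))*(-5*13) = (9 + 12/(6 + 144))*(-65) = (9 + 12/150)*(-65) = (9 + 12*(1/150))*(-65) = (9 + 2/25)*(-65) = (227/25)*(-65) = -2951/5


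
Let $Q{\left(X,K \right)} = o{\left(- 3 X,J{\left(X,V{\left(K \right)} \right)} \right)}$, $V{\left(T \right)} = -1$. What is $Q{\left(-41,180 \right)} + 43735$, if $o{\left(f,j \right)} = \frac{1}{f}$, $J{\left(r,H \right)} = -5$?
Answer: $\frac{5379406}{123} \approx 43735.0$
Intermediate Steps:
$Q{\left(X,K \right)} = - \frac{1}{3 X}$ ($Q{\left(X,K \right)} = \frac{1}{\left(-3\right) X} = - \frac{1}{3 X}$)
$Q{\left(-41,180 \right)} + 43735 = - \frac{1}{3 \left(-41\right)} + 43735 = \left(- \frac{1}{3}\right) \left(- \frac{1}{41}\right) + 43735 = \frac{1}{123} + 43735 = \frac{5379406}{123}$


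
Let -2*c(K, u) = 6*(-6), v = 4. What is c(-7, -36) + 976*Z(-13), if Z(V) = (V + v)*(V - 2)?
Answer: 131778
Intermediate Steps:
c(K, u) = 18 (c(K, u) = -3*(-6) = -½*(-36) = 18)
Z(V) = (-2 + V)*(4 + V) (Z(V) = (V + 4)*(V - 2) = (4 + V)*(-2 + V) = (-2 + V)*(4 + V))
c(-7, -36) + 976*Z(-13) = 18 + 976*(-8 + (-13)² + 2*(-13)) = 18 + 976*(-8 + 169 - 26) = 18 + 976*135 = 18 + 131760 = 131778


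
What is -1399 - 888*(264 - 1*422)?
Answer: 138905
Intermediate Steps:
-1399 - 888*(264 - 1*422) = -1399 - 888*(264 - 422) = -1399 - 888*(-158) = -1399 + 140304 = 138905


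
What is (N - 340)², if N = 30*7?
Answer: 16900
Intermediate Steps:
N = 210
(N - 340)² = (210 - 340)² = (-130)² = 16900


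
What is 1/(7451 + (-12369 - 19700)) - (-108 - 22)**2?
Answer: -416044201/24618 ≈ -16900.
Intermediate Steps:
1/(7451 + (-12369 - 19700)) - (-108 - 22)**2 = 1/(7451 - 32069) - 1*(-130)**2 = 1/(-24618) - 1*16900 = -1/24618 - 16900 = -416044201/24618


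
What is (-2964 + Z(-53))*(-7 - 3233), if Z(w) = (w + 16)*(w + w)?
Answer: -3103920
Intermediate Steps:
Z(w) = 2*w*(16 + w) (Z(w) = (16 + w)*(2*w) = 2*w*(16 + w))
(-2964 + Z(-53))*(-7 - 3233) = (-2964 + 2*(-53)*(16 - 53))*(-7 - 3233) = (-2964 + 2*(-53)*(-37))*(-3240) = (-2964 + 3922)*(-3240) = 958*(-3240) = -3103920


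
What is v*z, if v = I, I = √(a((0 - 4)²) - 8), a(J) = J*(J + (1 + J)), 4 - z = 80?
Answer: -152*√130 ≈ -1733.1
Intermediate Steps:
z = -76 (z = 4 - 1*80 = 4 - 80 = -76)
a(J) = J*(1 + 2*J)
I = 2*√130 (I = √((0 - 4)²*(1 + 2*(0 - 4)²) - 8) = √((-4)²*(1 + 2*(-4)²) - 8) = √(16*(1 + 2*16) - 8) = √(16*(1 + 32) - 8) = √(16*33 - 8) = √(528 - 8) = √520 = 2*√130 ≈ 22.803)
v = 2*√130 ≈ 22.803
v*z = (2*√130)*(-76) = -152*√130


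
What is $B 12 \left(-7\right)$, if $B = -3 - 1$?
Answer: $336$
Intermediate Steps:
$B = -4$ ($B = -3 - 1 = -4$)
$B 12 \left(-7\right) = \left(-4\right) 12 \left(-7\right) = \left(-48\right) \left(-7\right) = 336$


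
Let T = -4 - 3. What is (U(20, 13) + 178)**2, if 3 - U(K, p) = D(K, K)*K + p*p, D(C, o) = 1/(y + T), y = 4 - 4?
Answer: 10816/49 ≈ 220.73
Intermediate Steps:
y = 0
T = -7
D(C, o) = -1/7 (D(C, o) = 1/(0 - 7) = 1/(-7) = -1/7)
U(K, p) = 3 - p**2 + K/7 (U(K, p) = 3 - (-K/7 + p*p) = 3 - (-K/7 + p**2) = 3 - (p**2 - K/7) = 3 + (-p**2 + K/7) = 3 - p**2 + K/7)
(U(20, 13) + 178)**2 = ((3 - 1*13**2 + (1/7)*20) + 178)**2 = ((3 - 1*169 + 20/7) + 178)**2 = ((3 - 169 + 20/7) + 178)**2 = (-1142/7 + 178)**2 = (104/7)**2 = 10816/49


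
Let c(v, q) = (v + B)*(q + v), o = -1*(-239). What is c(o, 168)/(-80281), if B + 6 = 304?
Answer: -218559/80281 ≈ -2.7224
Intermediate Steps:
B = 298 (B = -6 + 304 = 298)
o = 239
c(v, q) = (298 + v)*(q + v) (c(v, q) = (v + 298)*(q + v) = (298 + v)*(q + v))
c(o, 168)/(-80281) = (239² + 298*168 + 298*239 + 168*239)/(-80281) = (57121 + 50064 + 71222 + 40152)*(-1/80281) = 218559*(-1/80281) = -218559/80281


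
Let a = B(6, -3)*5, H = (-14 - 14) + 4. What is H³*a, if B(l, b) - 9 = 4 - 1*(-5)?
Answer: -1244160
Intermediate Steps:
B(l, b) = 18 (B(l, b) = 9 + (4 - 1*(-5)) = 9 + (4 + 5) = 9 + 9 = 18)
H = -24 (H = -28 + 4 = -24)
a = 90 (a = 18*5 = 90)
H³*a = (-24)³*90 = -13824*90 = -1244160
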